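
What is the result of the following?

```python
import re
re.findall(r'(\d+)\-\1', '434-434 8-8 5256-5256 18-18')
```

['434', '8', '5256', '18']

After group 1 captures some text, `\1` only succeeds where that same text appears again.
With a single group, `findall` returns only what that group captured — 4 items.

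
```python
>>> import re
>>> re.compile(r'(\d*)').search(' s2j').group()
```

This matches zero or more of a digit (captured).
`re.search` scans for the first position where the pattern succeeds.
The match spans [0:0] → ''.
Captured: group 1 = ''.

''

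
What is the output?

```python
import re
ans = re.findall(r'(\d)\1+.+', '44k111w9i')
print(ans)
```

['4']

After group 1 captures some text, `\1` only succeeds where that same text appears again.
Scanning left to right: at [0:9] match '44k111w9i', group 1 = '4'.
With a single group, `findall` returns only what that group captured — 1 item.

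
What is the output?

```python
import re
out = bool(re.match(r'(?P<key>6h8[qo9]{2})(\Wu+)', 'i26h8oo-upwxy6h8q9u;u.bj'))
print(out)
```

False

The pattern matches the literal '6h8', then exactly 2 of one of [qo9] (captured as 'key'); then a non-word character, then one or more of a literal 'u' (captured).
`re.match` won't scan ahead — the pattern has to work from the very first character.
Here position 0 doesn't satisfy it, so the call returns None, and `bool(None)` is False.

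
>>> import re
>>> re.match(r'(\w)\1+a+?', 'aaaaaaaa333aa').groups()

The backreference `\1` re-matches whatever the first group consumed, character for character.
`re.match` only tries the pattern at the start of the string.
The match spans [0:8] → 'aaaaaaaa'.
Captured: group 1 = 'a'.

('a',)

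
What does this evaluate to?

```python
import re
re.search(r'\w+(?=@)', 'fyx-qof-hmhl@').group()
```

The `(?=…)`/`(?<=…)` assertion just peeks at neighbouring text; it doesn't advance the match position.
The match spans [8:12] → 'hmhl'.

'hmhl'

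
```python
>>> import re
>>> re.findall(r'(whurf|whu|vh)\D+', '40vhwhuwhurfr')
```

['vh']

Because there's exactly one group, `findall` drops the full match and keeps group 1 from the one hit.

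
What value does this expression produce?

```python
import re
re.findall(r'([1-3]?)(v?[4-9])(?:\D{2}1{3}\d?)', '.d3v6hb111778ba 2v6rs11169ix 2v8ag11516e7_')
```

[('3', 'v6'), ('2', 'v6')]

Pattern: optionally a character in [1-3] (captured); then optionally the literal 'v', then a character in [4-9] (captured); then exactly 2 of a non-digit, then exactly 3 of a literal '1', then optionally a digit (non-capturing group).
`findall` packs the 2 group values into a tuple for every match.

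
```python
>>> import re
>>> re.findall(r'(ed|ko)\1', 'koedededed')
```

['ed', 'ed']

`\1` has to match the exact text group 1 already captured.
Matches: at [2:6] match 'eded', group 1 = 'ed'; at [6:10] match 'eded', group 1 = 'ed'.
With a single group, `findall` returns only what that group captured — 2 items.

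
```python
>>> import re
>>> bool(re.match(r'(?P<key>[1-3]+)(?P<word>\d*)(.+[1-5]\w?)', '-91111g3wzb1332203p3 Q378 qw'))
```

False

This matches one or more of a character in [1-3] (captured as 'key'); then zero or more of a digit (captured as 'word'); then one or more of any character, then a character in [1-5], then optionally a word character (captured).
`re.match` won't scan ahead — the pattern has to work from the very first character.
Here position 0 doesn't satisfy it, so the call returns None, and `bool(None)` is False.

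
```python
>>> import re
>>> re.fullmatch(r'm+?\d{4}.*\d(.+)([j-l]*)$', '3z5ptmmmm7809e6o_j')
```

Pattern: one or more of a literal 'm' (lazy), then exactly 4 of a digit, then zero or more of any character; then a digit; then one or more of any character (captured); then zero or more of a character in [j-l] (captured); then anchored at the end.
For `fullmatch`, every character of the input must be accounted for by the pattern.
Here the string isn't matched end-to-end, so the call returns None.

None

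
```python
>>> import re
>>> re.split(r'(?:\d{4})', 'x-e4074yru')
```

['x-e', 'yru']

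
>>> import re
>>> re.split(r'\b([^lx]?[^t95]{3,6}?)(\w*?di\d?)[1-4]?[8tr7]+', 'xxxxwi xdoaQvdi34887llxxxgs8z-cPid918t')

['xxxxwi', ' xdo', 'aQvdi3', 'llxxxgs8z-cPid918t']

This matches a word boundary (`\b`, zero-width); then optionally any character except [lx], then 3 to 6 of any character except [t95] (lazy) (captured); then zero or more of a word character (lazy), then the literal 'di', then optionally a digit (captured); then optionally a character in [1-4]; then one or more of one of [8tr7].
Matches to split on: at [6:20] → ' xdoaQvdi34887'.
With a capturing group present, the delimiter's captured portion is kept in the result list.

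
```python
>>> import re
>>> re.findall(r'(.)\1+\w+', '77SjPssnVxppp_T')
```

['7']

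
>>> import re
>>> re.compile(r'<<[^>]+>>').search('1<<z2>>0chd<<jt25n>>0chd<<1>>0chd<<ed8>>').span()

(1, 7)

`search` walks the string left to right and returns the first match it finds.
The match spans [1:7] → '<<z2>>'.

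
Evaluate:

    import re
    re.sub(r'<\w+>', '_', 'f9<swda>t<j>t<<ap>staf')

Matches: at [2:8] → '<swda>'; at [9:12] → '<j>'; at [14:18] → '<ap>'.
Each match is replaced by '_'.

'f9_t_t<_staf'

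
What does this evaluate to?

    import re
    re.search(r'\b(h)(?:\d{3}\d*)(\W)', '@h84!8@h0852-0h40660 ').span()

(7, 13)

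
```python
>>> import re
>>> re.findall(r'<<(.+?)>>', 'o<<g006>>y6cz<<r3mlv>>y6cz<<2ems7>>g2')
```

['g006', 'r3mlv', '2ems7']

Because the quantifier is non-greedy, it stops expanding at the earliest point where the rest of the pattern can succeed.
Walking the string: at [1:9] match '<<g006>>', group 1 = 'g006'; at [13:22] match '<<r3mlv>>', group 1 = 'r3mlv'; at [26:35] match '<<2ems7>>', group 1 = '2ems7'.
Because there's exactly one group, `findall` drops the full match and keeps group 1 from each hit.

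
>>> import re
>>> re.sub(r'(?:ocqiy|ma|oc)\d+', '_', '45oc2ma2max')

Every occurrence is swapped for '_'.

'45__max'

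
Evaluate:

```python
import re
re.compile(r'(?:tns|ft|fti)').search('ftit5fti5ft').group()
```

'ft'

`|` is ordered: at each position the engine commits to the first alternative that works.
The match spans [0:2] → 'ft'.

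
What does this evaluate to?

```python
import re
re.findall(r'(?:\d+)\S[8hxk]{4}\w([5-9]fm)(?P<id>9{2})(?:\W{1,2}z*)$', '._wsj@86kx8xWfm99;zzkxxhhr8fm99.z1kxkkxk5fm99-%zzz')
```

This matches one or more of a digit (non-capturing group); then a non-whitespace character, then exactly 4 of one of [8hxk], then a word character; then a character in [5-9], then the literal 'fm' (captured); then exactly 2 of a literal '9' (captured as 'id'); then 1 to 2 of a non-word character, then zero or more of a literal 'z' (non-capturing group); then anchored at the end.
With 2 capturing groups, `findall` returns a 2-tuple per match.

[('5fm', '99')]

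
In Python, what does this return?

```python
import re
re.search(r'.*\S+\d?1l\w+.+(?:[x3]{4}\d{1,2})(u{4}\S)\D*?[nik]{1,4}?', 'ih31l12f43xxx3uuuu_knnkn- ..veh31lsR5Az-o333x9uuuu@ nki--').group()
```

This matches zero or more of any character, then one or more of a non-whitespace character, then optionally a digit; then the literal '1l', then one or more of a word character, then one or more of any character; then exactly 4 of one of [x3], then 1 to 2 of a digit (non-capturing group); then exactly 4 of the literal 'u', then a non-whitespace character (captured); then zero or more of a non-digit (lazy), then 1 to 4 of one of [nik] (lazy).
With the lazy modifier that quantifier settles for the fewest repetitions that let the rest of the pattern succeed (the atoms after it are unaffected and can still be greedy).
`search` walks the string left to right and returns the first match it finds.
The match spans [0:53] → 'ih31l12f43xxx3uuuu_knnkn- ..veh31lsR5Az-o333x9uuuu@ n'.
Captured: group 1 = 'uuuu@'.

'ih31l12f43xxx3uuuu_knnkn- ..veh31lsR5Az-o333x9uuuu@ n'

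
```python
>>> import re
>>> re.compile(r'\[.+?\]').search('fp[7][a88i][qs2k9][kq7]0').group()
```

'[7]'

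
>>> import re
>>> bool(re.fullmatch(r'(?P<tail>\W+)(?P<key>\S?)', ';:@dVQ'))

False

Pattern: one or more of a non-word character (captured as 'tail'); then optionally a non-whitespace character (captured as 'key').
`fullmatch` succeeds only if the pattern covers the string from start to end.
Here the string isn't matched end-to-end, so the call returns None, and `bool(None)` is False.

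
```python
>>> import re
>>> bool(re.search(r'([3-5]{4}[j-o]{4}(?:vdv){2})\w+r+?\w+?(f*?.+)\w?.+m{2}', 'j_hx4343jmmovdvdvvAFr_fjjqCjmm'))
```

False

This matches exactly 4 of a character in [3-5], then exactly 4 of a character in [j-o], then the literal 'vdv' repeated 2 times (captured); then one or more of a word character; then one or more of a literal 'r' (lazy), then one or more of a word character (lazy); then zero or more of a literal 'f' (lazy), then one or more of any character (captured); then optionally a word character, then one or more of any character, then exactly 2 of a literal 'm'.
Unlike `match`, `search` isn't anchored — it looks for the pattern anywhere in the string.
Here nothing in the string fits, so the call returns None, and `bool(None)` is False.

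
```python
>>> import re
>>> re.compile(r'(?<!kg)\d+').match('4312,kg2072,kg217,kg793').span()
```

Because the assertion is negative and zero-width, positions next to the forbidden text are skipped.
With `match`, the pattern is implicitly anchored at the beginning.
The match spans [0:4] → '4312'.

(0, 4)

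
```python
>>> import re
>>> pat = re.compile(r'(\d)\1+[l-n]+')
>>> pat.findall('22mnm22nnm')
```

['2', '2']

`\1` has to match the exact text group 1 already captured.
Matches: at [0:5] match '22mnm', group 1 = '2'; at [5:10] match '22nnm', group 1 = '2'.
With a single group, `findall` returns only what that group captured — 2 items.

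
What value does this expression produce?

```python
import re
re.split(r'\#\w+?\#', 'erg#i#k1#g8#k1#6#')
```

['erg', 'k1', 'k1', '']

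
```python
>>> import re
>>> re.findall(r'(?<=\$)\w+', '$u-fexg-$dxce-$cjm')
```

['u', 'dxce', 'cjm']

The positive lookaround only admits positions where the adjacent text matches; those characters stay outside the span.
Matches: at [1:2] → 'u'; at [9:13] → 'dxce'; at [15:18] → 'cjm'.
Since nothing is captured, `findall` lists the 3 matched substrings directly.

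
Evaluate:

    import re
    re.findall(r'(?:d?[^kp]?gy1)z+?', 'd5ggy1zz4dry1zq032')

['ggy1z']

A non-greedy quantifier consumes as few characters as it can — just enough that the remainder of the pattern still matches from where it stops; whatever follows it matches normally.
With no groups in the pattern, `findall` gives back each whole match — 1 here.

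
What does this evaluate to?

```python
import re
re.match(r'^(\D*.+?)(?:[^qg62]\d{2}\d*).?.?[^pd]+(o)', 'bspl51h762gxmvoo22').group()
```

'bspl51h762gxmvoo'

`match` is anchored at position 0; if the pattern doesn't fit there, it returns None.
The match spans [0:16] → 'bspl51h762gxmvoo'.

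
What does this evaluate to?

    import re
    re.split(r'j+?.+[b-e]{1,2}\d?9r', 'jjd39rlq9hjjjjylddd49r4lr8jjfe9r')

['', '']

Pattern: one or more of a literal 'j' (lazy), then one or more of any character; then 1 to 2 of a character in [b-e]; then optionally a digit, then the literal '9r'.
Splitting on the pattern gives 2 pieces.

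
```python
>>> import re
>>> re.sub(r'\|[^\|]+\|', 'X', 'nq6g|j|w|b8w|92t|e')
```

'nq6gXwX92t|e'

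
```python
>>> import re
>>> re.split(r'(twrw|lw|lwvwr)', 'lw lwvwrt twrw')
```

['', 'lw', ' ', 'lw', 'vwrt ', 'twrw', '']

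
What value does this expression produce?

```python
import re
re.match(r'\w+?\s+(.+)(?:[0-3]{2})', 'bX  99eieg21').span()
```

The pattern matches one or more of a word character (lazy), then one or more of whitespace; then one or more of any character (captured); then exactly 2 of a character in [0-3] (non-capturing group).
`match` is anchored at position 0; if the pattern doesn't fit there, it returns None.
The match spans [0:12] → 'bX  99eieg21'.
Captured: group 1 = '99eieg'.

(0, 12)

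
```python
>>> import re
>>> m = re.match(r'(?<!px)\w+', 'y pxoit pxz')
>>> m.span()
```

`(?!…)`/`(?<!…)` only lets a position through if the neighbouring text does NOT match; no characters are consumed.
With `match`, the pattern is implicitly anchored at the beginning.
The match spans [0:1] → 'y'.

(0, 1)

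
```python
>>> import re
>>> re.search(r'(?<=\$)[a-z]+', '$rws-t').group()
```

The lookaround is zero-width — it requires the adjacent text to match without consuming it, so the asserted text isn't part of the match.
`re.search` tries every starting position until one works.
The match spans [1:4] → 'rws'.

'rws'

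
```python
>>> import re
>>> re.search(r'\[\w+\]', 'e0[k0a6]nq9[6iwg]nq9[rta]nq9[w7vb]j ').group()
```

'[k0a6]'

The match spans [2:8] → '[k0a6]'.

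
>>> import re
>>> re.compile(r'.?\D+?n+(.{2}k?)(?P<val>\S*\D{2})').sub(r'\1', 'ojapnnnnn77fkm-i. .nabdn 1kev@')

Pattern: optionally any character, then one or more of a non-digit (lazy), then one or more of the literal 'n'; then exactly 2 of any character, then optionally the literal 'k' (captured); then zero or more of a non-whitespace character, then exactly 2 of a non-digit (captured as 'val').
Matches: at [0:19] → 'ojapnnnnn77fkm-i. .'; at [19:30] → 'nabdn 1kev@'.
Each match is replaced using the text its own group 1 captured.

'77 1k'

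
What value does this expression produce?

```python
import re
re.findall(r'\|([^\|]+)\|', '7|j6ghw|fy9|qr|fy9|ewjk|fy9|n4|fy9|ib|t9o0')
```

['j6ghw', 'qr', 'ewjk', 'n4', 'ib']

Scanning left to right: at [1:8] match '|j6ghw|', group 1 = 'j6ghw'; at [11:15] match '|qr|', group 1 = 'qr'; at [18:24] match '|ewjk|', group 1 = 'ewjk'; at [27:31] match '|n4|', group 1 = 'n4'; at [34:38] match '|ib|', group 1 = 'ib'.
One capturing group, so `findall` returns just the captured substring from each match — 5 in all.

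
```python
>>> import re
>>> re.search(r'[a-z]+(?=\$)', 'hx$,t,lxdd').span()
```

Because the assertion is zero-width, the text it checks is not consumed and won't appear in the result.
Unlike `match`, `search` isn't anchored — it looks for the pattern anywhere in the string.
The match spans [0:2] → 'hx'.

(0, 2)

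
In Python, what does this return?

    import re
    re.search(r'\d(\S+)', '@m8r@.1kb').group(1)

The pattern matches a digit; then one or more of a non-whitespace character (captured).
Unlike `match`, `search` isn't anchored — it looks for the pattern anywhere in the string.
The match spans [2:9] → '8r@.1kb'.
Captured: group 1 = 'r@.1kb'.

'r@.1kb'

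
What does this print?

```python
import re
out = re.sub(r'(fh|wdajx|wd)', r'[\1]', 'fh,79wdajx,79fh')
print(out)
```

[fh],79[wdajx],79[fh]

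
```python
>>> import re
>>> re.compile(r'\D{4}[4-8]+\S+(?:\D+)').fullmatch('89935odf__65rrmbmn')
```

None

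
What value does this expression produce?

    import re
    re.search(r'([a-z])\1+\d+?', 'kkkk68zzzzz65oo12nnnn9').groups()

The match spans [0:5] → 'kkkk6'.
Captured: group 1 = 'k'.

('k',)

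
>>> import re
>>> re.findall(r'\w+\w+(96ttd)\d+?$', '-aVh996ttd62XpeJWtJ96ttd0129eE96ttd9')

['96ttd']

Pattern: one or more of a word character, then one or more of a word character; then the literal '96t', then the literal 'td' (captured); then one or more of a digit (lazy); then anchored at the end.
With a single group, `findall` returns only what that group captured — 1 item.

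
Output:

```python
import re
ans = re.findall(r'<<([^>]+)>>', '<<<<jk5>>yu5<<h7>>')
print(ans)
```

Because there's exactly one group, `findall` drops the full match and keeps group 1 from each hit.

['<<jk5', 'h7']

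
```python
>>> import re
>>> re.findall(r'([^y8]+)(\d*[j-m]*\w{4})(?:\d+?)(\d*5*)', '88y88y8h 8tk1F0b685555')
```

[('h ', '8tk1F', ''), ('b6', '8555', '')]

`findall` packs the 3 group values into a tuple for every match.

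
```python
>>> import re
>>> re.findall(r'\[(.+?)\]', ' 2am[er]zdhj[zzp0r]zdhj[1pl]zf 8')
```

A non-greedy quantifier consumes as few characters as it can — just enough that the remainder of the pattern still matches from where it stops; whatever follows it matches normally.
With a single group, `findall` returns only what that group captured — 3 items.

['er', 'zzp0r', '1pl']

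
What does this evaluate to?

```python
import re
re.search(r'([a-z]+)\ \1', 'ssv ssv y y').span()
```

`\1` has to match the exact text group 1 already captured.
The match spans [0:7] → 'ssv ssv'.

(0, 7)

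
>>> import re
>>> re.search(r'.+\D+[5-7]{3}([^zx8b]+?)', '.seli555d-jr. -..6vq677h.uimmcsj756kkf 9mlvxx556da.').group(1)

The pattern matches one or more of any character; then one or more of a non-digit, then exactly 3 of a character in [5-7]; then one or more of any character except [zx8b] (lazy) (captured).
`search` walks the string left to right and returns the first match it finds.
The match spans [0:49] → '.seli555d-jr. -..6vq677h.uimmcsj756kkf 9mlvxx556d'.
Captured: group 1 = 'd'.

'd'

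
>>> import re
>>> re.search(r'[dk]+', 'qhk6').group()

'k'

This matches one or more of one of [dk].
The match spans [2:3] → 'k'.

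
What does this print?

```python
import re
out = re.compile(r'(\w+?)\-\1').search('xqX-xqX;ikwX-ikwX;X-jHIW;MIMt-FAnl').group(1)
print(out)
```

`\1` is not a pattern — it's the concrete string captured by group 1, re-applied verbatim.
`re.search` scans for the first position where the pattern succeeds.
The match spans [0:7] → 'xqX-xqX'.
Captured: group 1 = 'xqX'.

xqX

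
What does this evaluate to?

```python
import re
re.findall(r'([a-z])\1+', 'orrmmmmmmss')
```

After group 1 captures some text, `\1` only succeeds where that same text appears again.
One capturing group, so `findall` returns just the captured substring from each match — 3 in all.

['r', 'm', 's']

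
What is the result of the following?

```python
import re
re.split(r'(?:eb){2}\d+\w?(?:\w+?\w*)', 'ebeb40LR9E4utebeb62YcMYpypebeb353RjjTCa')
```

The string is cut at each match, leaving 2 pieces.

['', '']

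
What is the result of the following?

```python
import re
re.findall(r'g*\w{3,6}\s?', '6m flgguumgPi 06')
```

Pattern: zero or more of a literal 'g', then 3 to 6 of a word character; then optionally whitespace.
No capturing groups, so `findall` returns the 2 full match strings.

['flgguu', 'mgPi ']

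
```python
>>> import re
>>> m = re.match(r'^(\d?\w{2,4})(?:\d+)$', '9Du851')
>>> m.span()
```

(0, 6)

`re.match` only tries the pattern at the start of the string.
The match spans [0:6] → '9Du851'.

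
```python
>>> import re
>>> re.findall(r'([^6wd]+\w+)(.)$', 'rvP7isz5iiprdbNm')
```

[('rvP7isz5iiprdbN', 'm')]

The pattern matches one or more of any character except [6wd], then one or more of a word character (captured); then any character (captured); then anchored at the end.
Scanning left to right: at [0:16] match 'rvP7isz5iiprdbNm', groups = ('rvP7isz5iiprdbN', 'm').
With 2 capturing groups, `findall` returns a 2-tuple per match.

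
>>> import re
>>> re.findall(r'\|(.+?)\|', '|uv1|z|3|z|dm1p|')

['uv1', '3', 'dm1p']

The `?` after the quantifier makes it lazy — it takes as little as possible before letting the rest of the pattern try.
One capturing group, so `findall` returns just the captured substring from each match — 3 in all.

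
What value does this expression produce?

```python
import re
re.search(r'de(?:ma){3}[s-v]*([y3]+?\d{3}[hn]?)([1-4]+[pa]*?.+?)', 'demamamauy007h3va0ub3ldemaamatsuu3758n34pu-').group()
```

Pattern: the literal 'de', then the literal 'ma' repeated 3 times, then zero or more of a character in [s-v]; then one or more of one of [y3] (lazy), then exactly 3 of a digit, then optionally one of [hn] (captured); then one or more of a character in [1-4], then zero or more of one of [pa] (lazy), then one or more of any character (lazy) (captured).
Unlike `match`, `search` isn't anchored — it looks for the pattern anywhere in the string.
The match spans [0:16] → 'demamamauy007h3v'.
Captured: group 1 = 'y007h', group 2 = '3v'.

'demamamauy007h3v'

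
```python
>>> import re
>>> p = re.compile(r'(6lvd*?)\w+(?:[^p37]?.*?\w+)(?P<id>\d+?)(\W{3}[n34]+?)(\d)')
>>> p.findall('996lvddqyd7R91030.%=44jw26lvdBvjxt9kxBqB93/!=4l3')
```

[('6lv', '0', '.%=4', '4')]

The pattern matches the literal '6lv', then zero or more of the literal 'd' (lazy) (captured); then one or more of a word character; then optionally any character except [p37], then zero or more of any character (lazy), then one or more of a word character (non-capturing group); then one or more of a digit (lazy) (captured as 'id'); then exactly 3 of a non-word character, then one or more of one of [n34] (lazy) (captured); then a digit (captured).
Matches: at [2:22] match '6lvddqyd7R91030.%=44', groups = ('6lv', '0', '.%=4', '4').
`findall` packs the 4 group values into a tuple for every match.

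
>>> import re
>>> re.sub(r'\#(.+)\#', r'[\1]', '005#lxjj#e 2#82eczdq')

Matches: at [3:13] → '#lxjj#e 2#'.
Each match is replaced using the text its own group 1 captured.

'005[lxjj#e 2]82eczdq'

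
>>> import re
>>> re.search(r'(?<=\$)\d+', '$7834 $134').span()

(1, 5)

Lookahead/lookbehind check context without consuming it, so the matched span excludes the asserted characters.
`re.search` tries every starting position until one works.
The match spans [1:5] → '7834'.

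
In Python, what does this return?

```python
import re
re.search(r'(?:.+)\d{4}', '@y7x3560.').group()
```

The match spans [0:8] → '@y7x3560'.

'@y7x3560'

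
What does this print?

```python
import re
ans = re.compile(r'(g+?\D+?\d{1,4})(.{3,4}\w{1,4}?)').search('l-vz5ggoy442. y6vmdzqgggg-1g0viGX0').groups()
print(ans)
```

('ggoy442', '. y6v')

This matches one or more of the literal 'g' (lazy), then one or more of a non-digit (lazy), then 1 to 4 of a digit (captured); then 3 to 4 of any character, then 1 to 4 of a word character (lazy) (captured).
`re.search` tries every starting position until one works.
The match spans [5:17] → 'ggoy442. y6v'.
Captured: group 1 = 'ggoy442', group 2 = '. y6v'.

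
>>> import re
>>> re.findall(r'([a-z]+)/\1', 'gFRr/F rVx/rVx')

A backreference is literal: `\1` must see the identical characters the first group matched.
With a single group, `findall` returns only what that group captured — 0 items.
Nothing in the string satisfies the pattern, so the list is empty.

[]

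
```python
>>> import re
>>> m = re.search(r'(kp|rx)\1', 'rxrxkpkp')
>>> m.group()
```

'rxrx'

The backreference `\1` re-matches whatever the first group consumed, character for character.
The match spans [0:4] → 'rxrx'.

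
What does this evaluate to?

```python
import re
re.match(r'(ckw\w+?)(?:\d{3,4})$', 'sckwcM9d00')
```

Pattern: the literal 'ckw', then one or more of a word character (lazy) (captured); then 3 to 4 of a digit (non-capturing group); then anchored at the end.
`match` is anchored at position 0; if the pattern doesn't fit there, it returns None.
Here the pattern fails at index 0, so the call returns None.

None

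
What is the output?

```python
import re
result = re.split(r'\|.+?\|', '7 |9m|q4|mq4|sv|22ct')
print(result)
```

['7 ', 'q4', 'sv|22ct']

Lazy quantifiers expand one character at a time until the remainder of the pattern can match.
Each match becomes a cut point; 3 segments remain.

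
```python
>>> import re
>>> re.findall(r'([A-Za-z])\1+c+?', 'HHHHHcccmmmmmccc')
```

['H', 'm']

After group 1 captures some text, `\1` only succeeds where that same text appears again.
Scanning left to right: at [0:6] match 'HHHHHc', group 1 = 'H'; at [8:14] match 'mmmmmc', group 1 = 'm'.
With a single group, `findall` returns only what that group captured — 2 items.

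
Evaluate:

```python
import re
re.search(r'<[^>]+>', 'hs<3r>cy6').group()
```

Unlike `match`, `search` isn't anchored — it looks for the pattern anywhere in the string.
The match spans [2:6] → '<3r>'.

'<3r>'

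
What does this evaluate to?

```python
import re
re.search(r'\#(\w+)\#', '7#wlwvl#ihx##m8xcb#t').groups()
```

`re.search` tries every starting position until one works.
The match spans [1:8] → '#wlwvl#'.
Captured: group 1 = 'wlwvl'.

('wlwvl',)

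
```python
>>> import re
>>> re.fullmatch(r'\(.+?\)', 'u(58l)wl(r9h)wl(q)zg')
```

None

For `fullmatch`, every character of the input must be accounted for by the pattern.
Here the pattern can't cover the whole string, so the call returns None.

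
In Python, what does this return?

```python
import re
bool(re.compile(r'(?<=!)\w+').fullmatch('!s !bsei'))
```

False

For `fullmatch`, every character of the input must be accounted for by the pattern.
Here the string isn't matched end-to-end, so the call returns None, and `bool(None)` is False.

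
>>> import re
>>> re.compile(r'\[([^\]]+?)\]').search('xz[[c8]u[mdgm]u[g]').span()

The match spans [2:7] → '[[c8]'.

(2, 7)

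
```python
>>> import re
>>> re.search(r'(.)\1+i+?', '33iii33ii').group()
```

'33i'

A backreference is literal: `\1` must see the identical characters the first group matched.
`re.search` scans for the first position where the pattern succeeds.
The match spans [0:3] → '33i'.
Captured: group 1 = '3'.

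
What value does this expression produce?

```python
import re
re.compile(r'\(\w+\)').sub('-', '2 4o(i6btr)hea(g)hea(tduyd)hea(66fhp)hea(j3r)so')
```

`sub` substitutes '-' at each match site.

'2 4o-hea-hea-hea-hea-so'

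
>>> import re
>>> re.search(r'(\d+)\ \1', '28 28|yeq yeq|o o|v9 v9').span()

(0, 5)

The backreference `\1` re-matches whatever the first group consumed, character for character.
The match spans [0:5] → '28 28'.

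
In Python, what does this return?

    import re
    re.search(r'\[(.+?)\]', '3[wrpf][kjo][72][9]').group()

A non-greedy quantifier consumes as few characters as it can — just enough that the remainder of the pattern still matches from where it stops; whatever follows it matches normally.
`re.search` tries every starting position until one works.
The match spans [1:7] → '[wrpf]'.
Captured: group 1 = 'wrpf'.

'[wrpf]'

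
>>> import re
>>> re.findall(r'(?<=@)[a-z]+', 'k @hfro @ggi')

['hfro', 'ggi']

Lookahead/lookbehind check context without consuming it, so the matched span excludes the asserted characters.
Scanning left to right: at [3:7] → 'hfro'; at [9:12] → 'ggi'.
`findall` yields the raw match text (2 of them) because the pattern has no groups.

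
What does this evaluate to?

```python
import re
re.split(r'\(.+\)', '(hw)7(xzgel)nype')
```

['', 'nype']

Matches to split on: at [0:12] → '(hw)7(xzgel)'.
`split` removes every match and returns the 2 fragments in between.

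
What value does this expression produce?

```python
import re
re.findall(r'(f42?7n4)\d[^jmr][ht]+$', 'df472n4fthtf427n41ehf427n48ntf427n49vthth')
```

Pattern: the literal 'f4', then optionally a literal '2', then the literal '7n4' (captured); then a digit, then any character except [jmr], then one or more of one of [ht]; then anchored at the end.
Scanning left to right: at [29:41] match 'f427n49vthth', group 1 = 'f427n4'.
One capturing group, so `findall` returns just the captured substring from the one match — 1 in all.

['f427n4']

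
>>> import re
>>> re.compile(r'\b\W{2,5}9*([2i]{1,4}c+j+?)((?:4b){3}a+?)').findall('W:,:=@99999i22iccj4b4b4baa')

[('i22iccj', '4b4b4ba')]

Pattern: a word boundary (`\b`, zero-width); then 2 to 5 of a non-word character, then zero or more of the literal '9'; then 1 to 4 of one of [2i], then one or more of the literal 'c', then one or more of the literal 'j' (lazy) (captured); then the literal '4b' repeated 3 times, then one or more of the literal 'a' (lazy) (captured).
With the lazy modifier that quantifier settles for the fewest repetitions that let the rest of the pattern succeed (the atoms after it are unaffected and can still be greedy).
Matches: at [1:25] match ':,:=@99999i22iccj4b4b4ba', groups = ('i22iccj', '4b4b4ba').
With 2 capturing groups, `findall` returns a 2-tuple per match.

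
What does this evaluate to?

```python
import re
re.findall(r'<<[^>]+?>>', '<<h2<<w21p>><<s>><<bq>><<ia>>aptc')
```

['<<h2<<w21p>>', '<<s>>', '<<bq>>', '<<ia>>']

Walking the string: at [0:12] → '<<h2<<w21p>>'; at [12:17] → '<<s>>'; at [17:23] → '<<bq>>'; at [23:29] → '<<ia>>'.
No capturing groups, so `findall` returns the 4 full match strings.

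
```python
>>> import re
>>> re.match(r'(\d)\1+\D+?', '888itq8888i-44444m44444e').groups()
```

('8',)

After group 1 captures some text, `\1` only succeeds where that same text appears again.
With `match`, the pattern is implicitly anchored at the beginning.
The match spans [0:4] → '888i'.
Captured: group 1 = '8'.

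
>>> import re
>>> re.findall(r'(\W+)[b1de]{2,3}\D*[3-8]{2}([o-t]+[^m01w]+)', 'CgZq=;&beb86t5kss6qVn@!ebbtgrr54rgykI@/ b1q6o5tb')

The pattern matches one or more of a non-word character (captured); then 2 to 3 of one of [b1de], then zero or more of a non-digit, then exactly 2 of a character in [3-8]; then one or more of a character in [o-t], then one or more of any character except [m01w] (captured).
Scanning left to right: at [4:41] match '=;&beb86t5kss6qVn@!ebbtgrr54rgykI@/ b', groups = ('=;&', 't5kss6qVn@!ebbtgrr54rgykI@/ b').
2 groups means the one result is a tuple of 2 captured strings — 1 here.

[('=;&', 't5kss6qVn@!ebbtgrr54rgykI@/ b')]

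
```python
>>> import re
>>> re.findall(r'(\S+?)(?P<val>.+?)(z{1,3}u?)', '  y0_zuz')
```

With 3 capturing groups, `findall` returns a 3-tuple per match.

[('y', '0_', 'zu')]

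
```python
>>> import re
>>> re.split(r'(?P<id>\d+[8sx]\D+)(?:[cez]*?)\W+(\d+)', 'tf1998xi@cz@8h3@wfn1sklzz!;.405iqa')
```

This matches one or more of a digit, then one of [8sx], then one or more of a non-digit (captured as 'id'); then zero or more of one of [cez] (lazy) (non-capturing group); then one or more of a non-word character; then one or more of a digit (captured).
Matches to split on: at [2:13] → '1998xi@cz@8'; at [19:31] → '1sklzz!;.405'.
Because the pattern has a capturing group, `split` also inserts each captured text between the pieces.

['tf', '1998xi@cz', '8', 'h3@wfn', '1sklzz!;', '405', 'iqa']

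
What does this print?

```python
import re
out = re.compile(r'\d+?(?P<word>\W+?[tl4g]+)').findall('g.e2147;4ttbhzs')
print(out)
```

This matches one or more of a digit (lazy); then one or more of a non-word character (lazy), then one or more of one of [tl4g] (captured as 'word').
Scanning left to right: at [3:11] match '2147;4tt', group 1 = ';4tt'.
One capturing group, so `findall` returns just the captured substring from the one match — 1 in all.

[';4tt']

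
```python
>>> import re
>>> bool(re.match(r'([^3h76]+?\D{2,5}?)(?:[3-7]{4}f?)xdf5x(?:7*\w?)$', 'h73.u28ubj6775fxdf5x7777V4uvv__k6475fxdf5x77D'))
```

False

`re.match` only tries the pattern at the start of the string.
Here the pattern fails at index 0, so the call returns None, and `bool(None)` is False.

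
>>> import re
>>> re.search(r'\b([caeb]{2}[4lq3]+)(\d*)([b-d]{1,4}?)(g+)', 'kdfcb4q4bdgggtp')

None

Pattern: a word boundary (`\b`, zero-width); then exactly 2 of one of [caeb], then one or more of one of [4lq3] (captured); then zero or more of a digit (captured); then 1 to 4 of a character in [b-d] (lazy) (captured); then one or more of a literal 'g' (captured).
Here no position works, so the call returns None.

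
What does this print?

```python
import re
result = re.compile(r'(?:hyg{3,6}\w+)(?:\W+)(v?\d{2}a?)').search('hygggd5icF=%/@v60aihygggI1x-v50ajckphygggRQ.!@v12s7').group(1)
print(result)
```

v60a

The pattern matches the literal 'hy', then 3 to 6 of a literal 'g', then one or more of a word character (non-capturing group); then one or more of a non-word character (non-capturing group); then optionally the literal 'v', then exactly 2 of a digit, then optionally a literal 'a' (captured).
Unlike `match`, `search` isn't anchored — it looks for the pattern anywhere in the string.
The match spans [0:18] → 'hygggd5icF=%/@v60a'.
Captured: group 1 = 'v60a'.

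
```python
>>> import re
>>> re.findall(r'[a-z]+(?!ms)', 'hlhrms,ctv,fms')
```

A negative assertion filters positions out without eating any characters.
Matches: at [0:6] → 'hlhrms'; at [7:10] → 'ctv'; at [11:14] → 'fms'.
No capturing groups, so `findall` returns the 3 full match strings.

['hlhrms', 'ctv', 'fms']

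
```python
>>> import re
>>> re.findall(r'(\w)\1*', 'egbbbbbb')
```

['e', 'g', 'b']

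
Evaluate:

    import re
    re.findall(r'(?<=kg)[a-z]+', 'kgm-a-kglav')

['m', 'lav']

Lookahead/lookbehind check context without consuming it, so the matched span excludes the asserted characters.
With no groups in the pattern, `findall` gives back each whole match — 2 here.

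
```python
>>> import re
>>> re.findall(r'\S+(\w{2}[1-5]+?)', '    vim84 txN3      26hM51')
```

['m84', 'xN3', 'M51']

Pattern: one or more of a non-whitespace character; then exactly 2 of a word character, then one or more of a character in [1-5] (lazy) (captured).
One capturing group, so `findall` returns just the captured substring from each match — 3 in all.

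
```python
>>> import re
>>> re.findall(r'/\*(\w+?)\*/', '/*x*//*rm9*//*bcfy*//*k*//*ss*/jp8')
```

['x', 'rm9', 'bcfy', 'k', 'ss']

With a single group, `findall` returns only what that group captured — 5 items.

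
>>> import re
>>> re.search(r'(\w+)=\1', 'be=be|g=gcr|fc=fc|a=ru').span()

(0, 5)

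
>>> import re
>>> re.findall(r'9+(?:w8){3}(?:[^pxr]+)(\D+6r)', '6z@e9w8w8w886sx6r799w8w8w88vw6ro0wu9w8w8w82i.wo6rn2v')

['x6r', 'w6r', 'o6r']

This matches one or more of a literal '9', then the literal 'w8' repeated 3 times; then one or more of any character except [pxr] (non-capturing group); then one or more of a non-digit, then the literal '6r' (captured).
Scanning left to right: at [4:17] match '9w8w8w886sx6r', group 1 = 'x6r'; at [18:31] match '99w8w8w88vw6r', group 1 = 'w6r'; at [35:49] match '9w8w8w82i.wo6r', group 1 = 'o6r'.
One capturing group, so `findall` returns just the captured substring from each match — 3 in all.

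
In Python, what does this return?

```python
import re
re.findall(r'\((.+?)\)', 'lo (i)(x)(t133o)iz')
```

['i', 'x', 't133o']

The `?` after the quantifier makes it lazy — it takes as little as possible before letting the rest of the pattern try.
Scanning left to right: at [3:6] match '(i)', group 1 = 'i'; at [6:9] match '(x)', group 1 = 'x'; at [9:16] match '(t133o)', group 1 = 't133o'.
Because there's exactly one group, `findall` drops the full match and keeps group 1 from each hit.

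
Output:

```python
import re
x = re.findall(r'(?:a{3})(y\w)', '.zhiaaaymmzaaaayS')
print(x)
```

['ym', 'yS']

Pattern: exactly 3 of a literal 'a' (non-capturing group); then a literal 'y', then a word character (captured).
Matches: at [4:9] match 'aaaym', group 1 = 'ym'; at [12:17] match 'aaayS', group 1 = 'yS'.
`findall` collects group 1 from each match (2 total).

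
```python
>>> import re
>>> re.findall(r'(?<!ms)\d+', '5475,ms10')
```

Because the assertion is negative and zero-width, positions next to the forbidden text are skipped.
Walking the string: at [0:4] → '5475'; at [8:9] → '0'.
No capturing groups, so `findall` returns the 2 full match strings.

['5475', '0']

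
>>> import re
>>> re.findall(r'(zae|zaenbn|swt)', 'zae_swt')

Matches: at [0:3] match 'zae', group 1 = 'zae'; at [4:7] match 'swt', group 1 = 'swt'.
Because there's exactly one group, `findall` drops the full match and keeps group 1 from each hit.

['zae', 'swt']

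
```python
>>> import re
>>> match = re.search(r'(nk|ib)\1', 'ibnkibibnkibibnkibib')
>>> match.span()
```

A backreference is literal: `\1` must see the identical characters the first group matched.
`re.search` scans for the first position where the pattern succeeds.
The match spans [4:8] → 'ibib'.
Captured: group 1 = 'ib'.

(4, 8)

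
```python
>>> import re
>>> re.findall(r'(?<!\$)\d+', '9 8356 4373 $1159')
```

['9', '8356', '4373', '159']

The negative lookaround is zero-width — it rules out positions where the adjacent text would match, without consuming anything.
Walking the string: at [0:1] → '9'; at [2:6] → '8356'; at [7:11] → '4373'; at [14:17] → '159'.
Since nothing is captured, `findall` lists the 4 matched substrings directly.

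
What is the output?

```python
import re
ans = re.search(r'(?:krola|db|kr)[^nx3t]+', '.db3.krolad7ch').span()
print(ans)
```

(5, 14)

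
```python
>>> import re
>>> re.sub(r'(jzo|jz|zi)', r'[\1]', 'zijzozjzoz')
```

Branches in `(...|...)` are attempted left-to-right; the first branch that allows the whole pattern to succeed is taken.
Matches: at [0:2] → 'zi'; at [2:5] → 'jzo'; at [6:9] → 'jzo'.
`\1` in the replacement pulls in group 1's text for each match.

'[zi][jzo]z[jzo]z'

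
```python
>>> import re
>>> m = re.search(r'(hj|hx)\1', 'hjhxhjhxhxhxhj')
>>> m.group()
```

A backreference is literal: `\1` must see the identical characters the first group matched.
`re.search` scans for the first position where the pattern succeeds.
The match spans [6:10] → 'hxhx'.
Captured: group 1 = 'hx'.

'hxhx'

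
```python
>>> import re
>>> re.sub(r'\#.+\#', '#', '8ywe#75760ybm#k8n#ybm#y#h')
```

'8ywe#h'

Matches: at [4:24] → '#75760ybm#k8n#ybm#y#'.
Each match is replaced by '#'.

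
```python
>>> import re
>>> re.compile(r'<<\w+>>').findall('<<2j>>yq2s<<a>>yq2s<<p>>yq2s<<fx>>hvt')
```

['<<2j>>', '<<a>>', '<<p>>', '<<fx>>']

Walking the string: at [0:6] → '<<2j>>'; at [10:15] → '<<a>>'; at [19:24] → '<<p>>'; at [28:34] → '<<fx>>'.
With no groups in the pattern, `findall` gives back each whole match — 4 here.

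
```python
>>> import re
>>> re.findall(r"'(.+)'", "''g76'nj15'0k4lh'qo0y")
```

["'g76'nj15'0k4lh"]

Because there's exactly one group, `findall` drops the full match and keeps group 1 from the one hit.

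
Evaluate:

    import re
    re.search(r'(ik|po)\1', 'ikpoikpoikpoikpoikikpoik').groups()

('ik',)

The match spans [16:20] → 'ikik'.
Captured: group 1 = 'ik'.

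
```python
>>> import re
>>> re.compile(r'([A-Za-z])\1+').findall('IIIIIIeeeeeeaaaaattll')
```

After group 1 captures some text, `\1` only succeeds where that same text appears again.
Matches: at [0:6] match 'IIIIII', group 1 = 'I'; at [6:12] match 'eeeeee', group 1 = 'e'; at [12:17] match 'aaaaa', group 1 = 'a'; at [17:19] match 'tt', group 1 = 't'; at [19:21] match 'll', group 1 = 'l'.
`findall` collects group 1 from each match (5 total).

['I', 'e', 'a', 't', 'l']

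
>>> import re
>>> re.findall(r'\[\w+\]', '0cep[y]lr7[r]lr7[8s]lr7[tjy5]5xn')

['[y]', '[r]', '[8s]', '[tjy5]']

Walking the string: at [4:7] → '[y]'; at [10:13] → '[r]'; at [16:20] → '[8s]'; at [23:29] → '[tjy5]'.
`findall` yields the raw match text (4 of them) because the pattern has no groups.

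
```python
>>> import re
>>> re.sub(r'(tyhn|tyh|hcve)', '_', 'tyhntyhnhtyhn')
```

The regex engine tests alternatives in the order written; an earlier branch that matches wins even if a later one would match more.
Matches: at [0:4] → 'tyhn'; at [4:8] → 'tyhn'; at [9:13] → 'tyhn'.
Each match is replaced by '_'.

'__h_'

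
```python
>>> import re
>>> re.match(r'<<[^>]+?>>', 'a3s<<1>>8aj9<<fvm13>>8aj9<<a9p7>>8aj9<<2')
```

None

`re.match` only tries the pattern at the start of the string.
Here the pattern fails at index 0, so the call returns None.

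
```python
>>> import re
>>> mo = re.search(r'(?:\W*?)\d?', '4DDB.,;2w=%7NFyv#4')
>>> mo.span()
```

(0, 1)

The pattern matches zero or more of a non-word character (lazy) (non-capturing group); then optionally a digit.
`re.search` tries every starting position until one works.
The match spans [0:1] → '4'.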